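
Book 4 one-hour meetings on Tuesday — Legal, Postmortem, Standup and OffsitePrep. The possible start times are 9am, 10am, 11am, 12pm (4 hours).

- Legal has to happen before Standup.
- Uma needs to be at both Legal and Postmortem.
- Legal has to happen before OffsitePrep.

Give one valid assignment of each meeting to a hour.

Standup in 10am; Postmortem in 10am; OffsitePrep in 10am; Legal in 9am

Checking: Legal(9am) before Standup(10am); Legal(9am) before OffsitePrep(10am); Legal(9am) != Postmortem(10am).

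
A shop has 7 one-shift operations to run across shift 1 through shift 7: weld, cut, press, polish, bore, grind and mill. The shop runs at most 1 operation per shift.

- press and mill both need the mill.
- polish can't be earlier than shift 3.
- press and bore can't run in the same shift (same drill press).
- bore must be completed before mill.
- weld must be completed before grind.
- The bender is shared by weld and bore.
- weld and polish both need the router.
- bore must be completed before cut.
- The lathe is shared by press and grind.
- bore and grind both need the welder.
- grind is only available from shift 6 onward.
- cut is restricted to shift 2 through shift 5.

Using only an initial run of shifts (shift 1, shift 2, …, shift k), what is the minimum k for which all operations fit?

The precedence chain requires at least 2 distinct shifts.
With at most 1 per shift and 7 operations, at least 7 shifts are needed.
grind can't be placed before shift 6, so the schedule must run through at least shift 6.
7 works (last occupied shift: shift 7): for example mill in shift 5; press in shift 7; cut in shift 2; polish in shift 3; weld in shift 4; grind in shift 6; bore in shift 1.

7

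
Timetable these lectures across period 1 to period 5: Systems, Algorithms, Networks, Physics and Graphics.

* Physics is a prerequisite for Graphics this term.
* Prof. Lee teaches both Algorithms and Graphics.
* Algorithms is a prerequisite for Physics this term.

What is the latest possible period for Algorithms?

period 3

Downstream work caps Algorithms at period 3.
Algorithms at period 3 is achievable: Systems in period 1; Graphics in period 5; Networks in period 1; Algorithms in period 3; Physics in period 4.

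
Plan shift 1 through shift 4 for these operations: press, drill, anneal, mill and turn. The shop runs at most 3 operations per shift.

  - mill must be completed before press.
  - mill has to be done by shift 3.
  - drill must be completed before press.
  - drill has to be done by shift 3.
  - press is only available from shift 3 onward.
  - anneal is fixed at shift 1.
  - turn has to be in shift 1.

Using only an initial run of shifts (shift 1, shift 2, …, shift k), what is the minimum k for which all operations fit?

The precedence chain requires at least 2 distinct shifts.
With at most 3 per shift and 5 operations, at least 2 shifts are needed.
press can't be placed before shift 3, so the schedule must run through at least shift 3.
3 works (last occupied shift: shift 3): for example mill -> shift 2, drill -> shift 1, press -> shift 3, anneal -> shift 1, turn -> shift 1.

3 shifts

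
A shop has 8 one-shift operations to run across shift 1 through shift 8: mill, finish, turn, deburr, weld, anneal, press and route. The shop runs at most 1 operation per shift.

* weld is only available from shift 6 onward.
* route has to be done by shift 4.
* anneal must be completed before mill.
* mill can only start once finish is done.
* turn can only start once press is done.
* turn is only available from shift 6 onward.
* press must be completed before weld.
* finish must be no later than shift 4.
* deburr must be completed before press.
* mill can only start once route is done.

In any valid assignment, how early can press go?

shift 2

Precedence pushes press to at least shift 2; downstream work caps press at shift 7.
press at shift 2 is achievable: deburr -> shift 1, anneal -> shift 5, mill -> shift 8, weld -> shift 7, turn -> shift 6, route -> shift 4, press -> shift 2, finish -> shift 3.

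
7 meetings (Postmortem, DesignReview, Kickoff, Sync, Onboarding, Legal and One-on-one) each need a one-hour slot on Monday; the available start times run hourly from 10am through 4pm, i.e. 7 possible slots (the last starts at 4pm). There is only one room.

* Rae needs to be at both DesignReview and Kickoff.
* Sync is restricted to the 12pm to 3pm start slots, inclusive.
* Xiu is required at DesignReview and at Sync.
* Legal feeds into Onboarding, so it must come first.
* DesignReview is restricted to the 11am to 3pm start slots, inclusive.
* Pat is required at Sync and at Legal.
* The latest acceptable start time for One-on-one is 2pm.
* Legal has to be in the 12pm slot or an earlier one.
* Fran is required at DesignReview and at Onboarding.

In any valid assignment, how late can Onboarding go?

Precedence pushes Onboarding to at least 11am.
Onboarding at 4pm is achievable: Kickoff=3pm, Postmortem=2pm, DesignReview=11am, Sync=12pm, Legal=10am, One-on-one=1pm, Onboarding=4pm.

4pm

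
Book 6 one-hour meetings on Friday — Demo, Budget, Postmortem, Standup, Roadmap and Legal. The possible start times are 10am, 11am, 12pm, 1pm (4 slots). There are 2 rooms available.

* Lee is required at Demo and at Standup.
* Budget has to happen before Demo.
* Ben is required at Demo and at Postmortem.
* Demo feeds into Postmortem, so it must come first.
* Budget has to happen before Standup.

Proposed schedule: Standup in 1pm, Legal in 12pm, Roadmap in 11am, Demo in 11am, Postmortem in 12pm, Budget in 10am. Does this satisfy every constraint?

Lee is required at Demo and at Standup — holds.
Budget has to happen before Demo — holds.
Ben is required at Demo and at Postmortem — holds.
Demo feeds into Postmortem, so it must come first — holds.
There are 2 rooms available — holds.
Budget has to happen before Standup — holds.

Yes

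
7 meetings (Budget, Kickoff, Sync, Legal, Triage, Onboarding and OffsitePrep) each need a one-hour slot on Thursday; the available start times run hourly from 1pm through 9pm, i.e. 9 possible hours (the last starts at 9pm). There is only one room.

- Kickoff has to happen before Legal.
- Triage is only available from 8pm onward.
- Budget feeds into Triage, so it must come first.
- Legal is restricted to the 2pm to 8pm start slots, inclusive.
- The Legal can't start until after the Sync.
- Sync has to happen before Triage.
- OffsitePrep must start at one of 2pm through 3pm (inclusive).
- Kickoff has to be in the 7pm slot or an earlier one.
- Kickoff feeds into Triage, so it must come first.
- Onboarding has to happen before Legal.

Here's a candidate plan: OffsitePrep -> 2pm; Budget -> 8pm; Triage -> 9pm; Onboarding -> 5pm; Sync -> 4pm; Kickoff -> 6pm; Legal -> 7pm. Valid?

Triage is only available from 8pm onward — holds.
There is only one room — holds.
Legal is restricted to the 2pm to 8pm start slots, inclusive — holds.
Budget feeds into Triage, so it must come first — holds.
Sync has to happen before Triage — holds.
Kickoff feeds into Triage, so it must come first — holds.
Kickoff has to happen before Legal — holds.
The Legal can't start until after the Sync — holds.
Onboarding has to happen before Legal — holds.
Kickoff has to be in the 7pm slot or an earlier one — holds.
OffsitePrep must start at one of 2pm through 3pm (inclusive) — holds.

Valid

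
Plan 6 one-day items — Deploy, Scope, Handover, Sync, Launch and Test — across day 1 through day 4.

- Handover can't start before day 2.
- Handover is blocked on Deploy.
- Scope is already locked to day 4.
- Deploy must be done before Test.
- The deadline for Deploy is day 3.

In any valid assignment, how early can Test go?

day 2

Precedence pushes Test to at least day 2.
Test at day 2 is achievable: Scope=day 4, Test=day 2, Deploy=day 1, Handover=day 2, Launch=day 1, Sync=day 1.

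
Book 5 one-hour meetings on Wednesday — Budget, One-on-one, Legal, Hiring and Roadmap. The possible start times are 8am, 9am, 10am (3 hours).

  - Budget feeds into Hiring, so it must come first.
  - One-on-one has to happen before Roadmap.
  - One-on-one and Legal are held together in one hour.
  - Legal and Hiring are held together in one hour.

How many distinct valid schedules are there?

Enumerating: Budget -> 8am, Legal -> 9am, One-on-one -> 9am, Roadmap -> 10am, Hiring -> 9am.

1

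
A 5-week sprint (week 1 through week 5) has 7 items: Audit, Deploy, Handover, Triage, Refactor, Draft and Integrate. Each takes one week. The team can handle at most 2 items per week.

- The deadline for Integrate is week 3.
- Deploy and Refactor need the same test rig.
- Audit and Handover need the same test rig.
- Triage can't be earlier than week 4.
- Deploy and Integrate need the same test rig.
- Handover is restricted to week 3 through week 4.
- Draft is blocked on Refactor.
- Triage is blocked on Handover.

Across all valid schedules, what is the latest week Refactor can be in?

week 4

Downstream work caps Refactor at week 4.
Refactor at week 4 is achievable: Deploy=week 2, Integrate=week 1, Draft=week 5, Refactor=week 4, Audit=week 1, Handover=week 3, Triage=week 4.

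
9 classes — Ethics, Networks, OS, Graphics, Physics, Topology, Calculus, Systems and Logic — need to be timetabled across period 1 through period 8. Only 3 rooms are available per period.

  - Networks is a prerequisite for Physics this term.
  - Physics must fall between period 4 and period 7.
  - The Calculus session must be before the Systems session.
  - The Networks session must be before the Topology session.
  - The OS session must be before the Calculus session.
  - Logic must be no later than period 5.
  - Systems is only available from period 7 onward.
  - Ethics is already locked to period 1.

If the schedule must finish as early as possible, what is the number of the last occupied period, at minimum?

7

The precedence chain requires at least 3 distinct periods.
With at most 3 per period and 9 classes, at least 3 periods are needed.
Systems can't be placed before period 7, so the schedule must run through at least period 7.
7 works (last occupied period: period 7): for example Logic -> period 1, Calculus -> period 3, Systems -> period 7, Graphics -> period 2, OS -> period 2, Topology -> period 2, Ethics -> period 1, Networks -> period 1, Physics -> period 4.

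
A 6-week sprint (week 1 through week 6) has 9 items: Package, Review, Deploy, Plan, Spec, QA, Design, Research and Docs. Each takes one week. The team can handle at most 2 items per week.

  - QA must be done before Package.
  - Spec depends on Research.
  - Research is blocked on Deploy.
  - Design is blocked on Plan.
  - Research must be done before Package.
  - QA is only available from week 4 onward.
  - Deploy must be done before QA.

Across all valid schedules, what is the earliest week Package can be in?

week 5

Precedence pushes Package to at least week 5.
Package at week 5 is achievable: Plan in week 1, Deploy in week 1, Package in week 5, Spec in week 3, Docs in week 4, Review in week 3, Research in week 2, QA in week 4, Design in week 2.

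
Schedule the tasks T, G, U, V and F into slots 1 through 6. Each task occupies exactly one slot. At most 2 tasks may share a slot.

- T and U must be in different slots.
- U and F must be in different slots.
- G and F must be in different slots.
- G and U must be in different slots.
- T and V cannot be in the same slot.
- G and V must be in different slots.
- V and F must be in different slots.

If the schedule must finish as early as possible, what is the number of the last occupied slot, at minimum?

With at most 2 per slot and 5 tasks, at least 3 slots are needed.
3 works (last occupied slot: 3): for example U=2; F=3; T=1; G=1; V=2.

3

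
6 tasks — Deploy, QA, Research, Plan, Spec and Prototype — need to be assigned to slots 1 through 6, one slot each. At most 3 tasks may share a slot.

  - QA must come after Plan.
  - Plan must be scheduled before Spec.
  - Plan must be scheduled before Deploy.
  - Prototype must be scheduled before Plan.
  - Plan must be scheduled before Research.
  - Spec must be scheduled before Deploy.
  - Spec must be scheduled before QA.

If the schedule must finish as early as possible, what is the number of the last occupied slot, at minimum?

4

The precedence chain requires at least 4 distinct slots.
With at most 3 per slot and 6 tasks, at least 2 slots are needed.
4 works (last occupied slot: 4): for example Research=3, Prototype=1, Spec=3, Plan=2, Deploy=4, QA=4.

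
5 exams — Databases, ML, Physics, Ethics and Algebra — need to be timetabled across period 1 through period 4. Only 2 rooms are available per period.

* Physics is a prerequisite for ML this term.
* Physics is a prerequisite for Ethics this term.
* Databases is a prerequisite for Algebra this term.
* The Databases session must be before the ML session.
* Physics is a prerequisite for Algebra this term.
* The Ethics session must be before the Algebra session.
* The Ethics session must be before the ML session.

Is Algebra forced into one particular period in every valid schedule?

Algebra can be period 3 (e.g. Ethics=period 2; ML=period 3; Algebra=period 3; Databases=period 1; Physics=period 1) or period 4 (e.g. ML -> period 3; Algebra -> period 4; Physics -> period 1; Databases -> period 1; Ethics -> period 2).

No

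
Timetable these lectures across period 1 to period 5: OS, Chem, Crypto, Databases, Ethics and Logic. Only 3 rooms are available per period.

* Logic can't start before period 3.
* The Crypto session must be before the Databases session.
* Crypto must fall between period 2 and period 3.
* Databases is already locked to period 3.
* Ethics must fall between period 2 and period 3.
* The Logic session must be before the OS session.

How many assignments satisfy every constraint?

Splitting on OS: it can be period 4 (9), period 5 (19). Listing each branch's schedules as (Chem, Crypto, Databases, Ethics, Logic) by period number:
OS=period 4: (1,2,3,2,3) (1,2,3,3,3) (2,2,3,2,3) (2,2,3,3,3) (3,2,3,2,3) (4,2,3,2,3) (4,2,3,3,3) (5,2,3,2,3) (5,2,3,3,3) — 9.
OS=period 5: (1,2,3,2,3) (1,2,3,2,4) (1,2,3,3,3) (1,2,3,3,4) (2,2,3,2,3) (2,2,3,2,4) (2,2,3,3,3) (2,2,3,3,4) (3,2,3,2,3) (3,2,3,2,4) (3,2,3,3,4) (4,2,3,2,3) (4,2,3,2,4) (4,2,3,3,3) (4,2,3,3,4) (5,2,3,2,3) (5,2,3,2,4) (5,2,3,3,3) (5,2,3,3,4) — 19.
Summing: 9 + 19 = 28.

28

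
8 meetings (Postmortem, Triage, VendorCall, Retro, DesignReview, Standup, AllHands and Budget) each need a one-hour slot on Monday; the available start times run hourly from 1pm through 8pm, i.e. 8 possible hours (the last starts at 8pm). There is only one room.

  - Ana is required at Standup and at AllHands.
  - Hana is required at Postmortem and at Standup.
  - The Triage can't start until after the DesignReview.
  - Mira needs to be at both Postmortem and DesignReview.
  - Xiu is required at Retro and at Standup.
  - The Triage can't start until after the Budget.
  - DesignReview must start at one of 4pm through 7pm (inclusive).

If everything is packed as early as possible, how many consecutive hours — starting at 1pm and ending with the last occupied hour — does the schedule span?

8

The precedence chain requires at least 2 distinct hours.
With at most 1 per hour and 8 meetings, at least 8 hours are needed.
Propagating the time windows through the other constraints, Triage can't land before 5pm — that is hour 5 counting from 1pm — so the schedule must run through at least 5 hours.
8 works (last occupied hour: 8pm): for example DesignReview in 4pm, Retro in 6pm, VendorCall in 3pm, AllHands in 8pm, Triage in 5pm, Postmortem in 2pm, Budget in 1pm, Standup in 7pm.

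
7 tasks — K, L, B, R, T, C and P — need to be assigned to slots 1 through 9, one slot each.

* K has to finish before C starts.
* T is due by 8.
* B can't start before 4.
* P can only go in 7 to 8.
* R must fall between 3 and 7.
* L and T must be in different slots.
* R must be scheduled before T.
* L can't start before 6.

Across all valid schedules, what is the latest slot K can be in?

8

Downstream work caps K at 8.
K at 8 is achievable: C=9; R=3; T=4; B=4; L=6; K=8; P=7.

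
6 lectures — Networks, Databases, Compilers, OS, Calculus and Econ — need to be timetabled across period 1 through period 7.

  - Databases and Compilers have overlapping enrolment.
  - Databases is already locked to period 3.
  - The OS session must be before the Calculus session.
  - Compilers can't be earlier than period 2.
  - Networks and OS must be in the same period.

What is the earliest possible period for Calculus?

period 2

Precedence pushes Calculus to at least period 2.
Calculus at period 2 is achievable: OS in period 1; Networks in period 1; Compilers in period 2; Econ in period 1; Calculus in period 2; Databases in period 3.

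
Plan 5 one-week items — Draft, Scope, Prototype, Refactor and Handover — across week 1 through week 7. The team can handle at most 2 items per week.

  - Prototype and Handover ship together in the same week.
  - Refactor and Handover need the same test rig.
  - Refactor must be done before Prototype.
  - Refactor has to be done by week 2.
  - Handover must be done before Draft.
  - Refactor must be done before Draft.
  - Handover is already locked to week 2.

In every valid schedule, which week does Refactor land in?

Refactor's window is week 1–week 2.
Handover is fixed at week 2, and Refactor can't share a week with Handover.
So Refactor must be week 1.

week 1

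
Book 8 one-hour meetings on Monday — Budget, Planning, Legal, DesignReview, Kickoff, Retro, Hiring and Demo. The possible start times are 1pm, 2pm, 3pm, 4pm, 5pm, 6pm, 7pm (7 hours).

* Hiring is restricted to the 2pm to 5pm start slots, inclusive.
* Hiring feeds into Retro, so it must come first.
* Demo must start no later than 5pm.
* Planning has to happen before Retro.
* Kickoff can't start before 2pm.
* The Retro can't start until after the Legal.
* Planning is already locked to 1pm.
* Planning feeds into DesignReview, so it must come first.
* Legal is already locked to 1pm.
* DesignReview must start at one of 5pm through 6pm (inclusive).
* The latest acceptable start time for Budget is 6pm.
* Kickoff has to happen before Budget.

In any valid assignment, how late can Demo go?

5pm

Demo's own window allows nothing later than 5pm.
Demo at 5pm is achievable: Planning=1pm; Legal=1pm; DesignReview=5pm; Hiring=2pm; Budget=3pm; Demo=5pm; Kickoff=2pm; Retro=3pm.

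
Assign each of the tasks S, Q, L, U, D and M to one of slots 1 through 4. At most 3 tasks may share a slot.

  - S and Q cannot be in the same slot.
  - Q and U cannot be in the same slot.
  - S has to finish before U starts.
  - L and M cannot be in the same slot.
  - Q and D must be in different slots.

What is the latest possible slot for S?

Downstream work caps S at 3.
S at 3 is achievable: S=3, L=1, M=2, D=2, Q=1, U=4.

3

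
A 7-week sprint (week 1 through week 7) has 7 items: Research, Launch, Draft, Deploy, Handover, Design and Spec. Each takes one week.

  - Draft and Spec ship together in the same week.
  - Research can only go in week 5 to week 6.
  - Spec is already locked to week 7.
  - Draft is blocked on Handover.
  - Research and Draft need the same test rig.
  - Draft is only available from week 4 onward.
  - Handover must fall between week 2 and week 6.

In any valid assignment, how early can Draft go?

week 7

Draft is available from week 4; Draft must be in the same week as Spec, which can't be before week 7, so Draft is at least week 7.
Draft at week 7 is achievable: Draft in week 7; Spec in week 7; Research in week 5; Launch in week 1; Deploy in week 1; Design in week 1; Handover in week 2.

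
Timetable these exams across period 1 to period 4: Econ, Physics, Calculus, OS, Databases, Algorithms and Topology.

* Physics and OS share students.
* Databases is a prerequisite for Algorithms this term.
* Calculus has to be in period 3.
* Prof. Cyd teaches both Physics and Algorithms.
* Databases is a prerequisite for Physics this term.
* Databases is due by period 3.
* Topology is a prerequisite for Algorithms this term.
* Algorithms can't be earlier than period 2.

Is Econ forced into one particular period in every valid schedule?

No

Econ can be period 1 (e.g. Econ=period 1, Calculus=period 3, Topology=period 1, Algorithms=period 2, Databases=period 1, OS=period 1, Physics=period 3) or period 2 (e.g. OS=period 1, Databases=period 1, Algorithms=period 2, Calculus=period 3, Topology=period 1, Physics=period 3, Econ=period 2).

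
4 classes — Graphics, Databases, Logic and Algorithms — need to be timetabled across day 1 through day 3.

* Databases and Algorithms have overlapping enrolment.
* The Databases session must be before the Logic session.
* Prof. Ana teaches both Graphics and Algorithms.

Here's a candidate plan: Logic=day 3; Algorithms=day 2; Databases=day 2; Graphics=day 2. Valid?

The Databases session must be before the Logic session — holds.
Prof. Ana teaches both Graphics and Algorithms — violated.
Databases and Algorithms have overlapping enrolment — violated.

Invalid. Prof. Ana teaches both Graphics and Algorithms.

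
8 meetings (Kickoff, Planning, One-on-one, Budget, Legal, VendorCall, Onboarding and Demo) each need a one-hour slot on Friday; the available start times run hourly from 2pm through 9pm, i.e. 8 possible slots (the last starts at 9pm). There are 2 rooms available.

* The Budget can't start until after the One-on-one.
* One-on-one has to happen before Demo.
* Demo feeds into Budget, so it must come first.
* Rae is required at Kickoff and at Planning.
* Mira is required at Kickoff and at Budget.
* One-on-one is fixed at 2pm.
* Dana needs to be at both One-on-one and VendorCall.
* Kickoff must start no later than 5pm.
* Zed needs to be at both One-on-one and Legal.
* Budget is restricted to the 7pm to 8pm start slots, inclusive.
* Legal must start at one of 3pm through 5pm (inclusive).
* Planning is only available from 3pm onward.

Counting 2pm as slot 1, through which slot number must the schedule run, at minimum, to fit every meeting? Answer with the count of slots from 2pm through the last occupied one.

6

The precedence chain requires at least 3 distinct slots.
With at most 2 per slot and 8 meetings, at least 4 slots are needed.
Budget can't be placed before 7pm — that is slot 6 counting from 2pm — so the schedule must run through at least 6 slots.
6 works (last occupied slot: 7pm): for example Kickoff=2pm; One-on-one=2pm; Onboarding=5pm; Legal=3pm; VendorCall=4pm; Budget=7pm; Demo=4pm; Planning=3pm.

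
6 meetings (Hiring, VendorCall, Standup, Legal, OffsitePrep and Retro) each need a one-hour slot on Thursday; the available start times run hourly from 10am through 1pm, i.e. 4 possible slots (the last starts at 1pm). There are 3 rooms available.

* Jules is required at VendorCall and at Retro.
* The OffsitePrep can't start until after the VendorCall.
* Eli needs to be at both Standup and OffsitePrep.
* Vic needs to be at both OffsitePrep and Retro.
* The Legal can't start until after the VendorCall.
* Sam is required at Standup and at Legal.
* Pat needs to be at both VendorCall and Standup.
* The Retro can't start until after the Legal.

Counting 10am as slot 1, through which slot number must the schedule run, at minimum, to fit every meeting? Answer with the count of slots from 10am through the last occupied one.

The precedence chain requires at least 3 distinct slots.
With at most 3 per slot and 6 meetings, at least 2 slots are needed.
3 works (last occupied slot: 12pm): for example VendorCall in 10am; Retro in 12pm; OffsitePrep in 11am; Standup in 12pm; Legal in 11am; Hiring in 10am.

3 slots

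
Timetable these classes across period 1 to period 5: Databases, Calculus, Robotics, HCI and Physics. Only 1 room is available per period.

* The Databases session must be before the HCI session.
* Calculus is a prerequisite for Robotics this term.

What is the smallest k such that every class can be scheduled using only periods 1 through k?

5 periods

The precedence chain requires at least 2 distinct periods.
With at most 1 per period and 5 classes, at least 5 periods are needed.
5 works (last occupied period: period 5): for example Robotics in period 3; Physics in period 5; Databases in period 1; Calculus in period 2; HCI in period 4.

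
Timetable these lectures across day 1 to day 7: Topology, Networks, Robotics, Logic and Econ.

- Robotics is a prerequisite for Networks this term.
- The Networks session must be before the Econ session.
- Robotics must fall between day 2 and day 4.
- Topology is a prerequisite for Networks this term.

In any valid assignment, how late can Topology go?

day 5

Downstream work caps Topology at day 5.
Topology at day 5 is achievable: Logic -> day 1; Networks -> day 6; Robotics -> day 2; Econ -> day 7; Topology -> day 5.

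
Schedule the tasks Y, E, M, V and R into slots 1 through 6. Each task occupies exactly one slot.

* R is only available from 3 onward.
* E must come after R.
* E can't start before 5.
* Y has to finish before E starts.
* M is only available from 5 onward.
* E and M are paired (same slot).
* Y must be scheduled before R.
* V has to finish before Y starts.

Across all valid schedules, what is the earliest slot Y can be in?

Precedence pushes Y to at least 2; downstream work caps Y at 4.
Y at 2 is achievable: V -> 1; R -> 3; Y -> 2; E -> 5; M -> 5.

2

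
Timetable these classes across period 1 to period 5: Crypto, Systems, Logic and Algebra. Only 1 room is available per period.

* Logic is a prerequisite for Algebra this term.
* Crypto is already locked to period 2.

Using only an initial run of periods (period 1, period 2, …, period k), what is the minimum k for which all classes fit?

4 periods

The precedence chain requires at least 2 distinct periods.
With at most 1 per period and 4 classes, at least 4 periods are needed.
4 works (last occupied period: period 4): for example Systems in period 4; Crypto in period 2; Logic in period 1; Algebra in period 3.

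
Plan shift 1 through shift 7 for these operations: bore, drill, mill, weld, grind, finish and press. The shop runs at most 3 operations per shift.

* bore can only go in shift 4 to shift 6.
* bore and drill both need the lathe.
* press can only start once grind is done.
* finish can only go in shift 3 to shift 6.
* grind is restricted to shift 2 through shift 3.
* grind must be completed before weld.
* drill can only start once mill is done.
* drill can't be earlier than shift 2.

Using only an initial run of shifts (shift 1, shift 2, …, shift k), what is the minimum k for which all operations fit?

4 shifts

The precedence chain requires at least 2 distinct shifts.
With at most 3 per shift and 7 operations, at least 3 shifts are needed.
bore can't be placed before shift 4, so the schedule must run through at least shift 4.
4 works (last occupied shift: shift 4): for example weld -> shift 3, grind -> shift 2, press -> shift 3, finish -> shift 3, mill -> shift 1, drill -> shift 2, bore -> shift 4.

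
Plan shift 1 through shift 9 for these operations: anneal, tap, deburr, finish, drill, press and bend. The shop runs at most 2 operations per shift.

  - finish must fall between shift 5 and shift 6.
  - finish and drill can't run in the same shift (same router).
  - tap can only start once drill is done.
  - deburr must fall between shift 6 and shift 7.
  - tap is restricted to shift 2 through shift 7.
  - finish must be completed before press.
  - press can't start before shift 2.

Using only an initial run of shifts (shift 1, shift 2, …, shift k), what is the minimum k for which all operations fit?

6 shifts

The precedence chain requires at least 2 distinct shifts.
With at most 2 per shift and 7 operations, at least 4 shifts are needed.
deburr can't be placed before shift 6, so the schedule must run through at least shift 6.
6 works (last occupied shift: shift 6): for example deburr in shift 6, tap in shift 2, bend in shift 2, finish in shift 5, press in shift 6, drill in shift 1, anneal in shift 1.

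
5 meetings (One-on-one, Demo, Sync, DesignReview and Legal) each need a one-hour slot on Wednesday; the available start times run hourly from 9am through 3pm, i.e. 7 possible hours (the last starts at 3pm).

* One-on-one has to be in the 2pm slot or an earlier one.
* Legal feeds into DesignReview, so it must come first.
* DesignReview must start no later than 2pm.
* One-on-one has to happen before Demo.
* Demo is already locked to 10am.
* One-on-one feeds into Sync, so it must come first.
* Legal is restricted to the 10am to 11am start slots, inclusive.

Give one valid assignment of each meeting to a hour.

One-on-one in 9am, Legal in 10am, Demo in 10am, Sync in 10am, DesignReview in 11am

Checking: One-on-one(9am) before Sync(10am); Legal(10am) before DesignReview(11am); One-on-one(9am) before Demo(10am); One-on-one=9am in [9am,2pm]; Legal=10am in [10am,11am]; DesignReview=11am in [9am,2pm]; Demo=10am in [10am,10am].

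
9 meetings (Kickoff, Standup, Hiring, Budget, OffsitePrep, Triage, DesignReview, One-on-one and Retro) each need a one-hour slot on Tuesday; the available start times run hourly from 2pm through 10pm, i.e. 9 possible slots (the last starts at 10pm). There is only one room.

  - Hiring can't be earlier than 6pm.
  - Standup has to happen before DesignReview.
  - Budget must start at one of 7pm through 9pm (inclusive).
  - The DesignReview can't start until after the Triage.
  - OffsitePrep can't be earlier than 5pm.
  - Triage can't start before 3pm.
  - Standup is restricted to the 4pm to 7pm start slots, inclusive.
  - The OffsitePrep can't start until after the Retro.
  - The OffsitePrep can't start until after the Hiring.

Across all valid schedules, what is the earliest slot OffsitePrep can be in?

OffsitePrep is available from 5pm; precedence pushes OffsitePrep to at least 7pm.
OffsitePrep at 7pm is achievable: Kickoff -> 9pm; Budget -> 8pm; Standup -> 4pm; Retro -> 2pm; OffsitePrep -> 7pm; DesignReview -> 5pm; Triage -> 3pm; One-on-one -> 10pm; Hiring -> 6pm.

7pm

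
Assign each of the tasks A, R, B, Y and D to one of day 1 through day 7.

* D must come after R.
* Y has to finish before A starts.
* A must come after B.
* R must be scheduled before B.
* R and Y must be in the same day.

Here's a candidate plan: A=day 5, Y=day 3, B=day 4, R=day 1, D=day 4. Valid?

No — it violates: R and Y must be in the same day

A must come after B — holds.
Y has to finish before A starts — holds.
D must come after R — holds.
R must be scheduled before B — holds.
R and Y must be in the same day — violated.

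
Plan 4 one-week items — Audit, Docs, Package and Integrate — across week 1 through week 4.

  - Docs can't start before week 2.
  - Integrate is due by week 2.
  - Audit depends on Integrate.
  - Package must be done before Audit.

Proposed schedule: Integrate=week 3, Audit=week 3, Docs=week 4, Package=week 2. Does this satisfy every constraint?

No — it violates: Integrate is due by week 2

Docs can't start before week 2 — holds.
Integrate is due by week 2 — violated.
Audit depends on Integrate — violated.
Package must be done before Audit — holds.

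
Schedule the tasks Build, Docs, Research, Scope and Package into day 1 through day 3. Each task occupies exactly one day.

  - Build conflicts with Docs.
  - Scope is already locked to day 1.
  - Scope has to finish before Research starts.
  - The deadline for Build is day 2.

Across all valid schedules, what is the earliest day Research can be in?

day 2

Precedence pushes Research to at least day 2.
Research at day 2 is achievable: Build -> day 1; Docs -> day 2; Research -> day 2; Scope -> day 1; Package -> day 1.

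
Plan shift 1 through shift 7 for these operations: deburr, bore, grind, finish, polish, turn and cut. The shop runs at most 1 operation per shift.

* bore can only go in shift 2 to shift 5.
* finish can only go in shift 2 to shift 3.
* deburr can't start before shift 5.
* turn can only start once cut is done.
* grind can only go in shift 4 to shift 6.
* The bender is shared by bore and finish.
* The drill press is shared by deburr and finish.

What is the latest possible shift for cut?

Downstream work caps cut at shift 6.
cut at shift 6 is achievable: turn -> shift 7, grind -> shift 4, bore -> shift 3, finish -> shift 2, cut -> shift 6, polish -> shift 1, deburr -> shift 5.

shift 6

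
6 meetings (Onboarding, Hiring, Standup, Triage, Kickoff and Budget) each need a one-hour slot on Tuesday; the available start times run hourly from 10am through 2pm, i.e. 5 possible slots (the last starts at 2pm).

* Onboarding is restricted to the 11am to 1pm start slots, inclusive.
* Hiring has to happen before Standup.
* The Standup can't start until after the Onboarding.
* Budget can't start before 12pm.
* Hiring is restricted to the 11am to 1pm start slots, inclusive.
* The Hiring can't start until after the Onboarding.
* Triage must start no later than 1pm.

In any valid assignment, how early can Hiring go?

12pm

Hiring is available from 11am; precedence pushes Hiring to at least 12pm; Hiring's own window allows nothing later than 1pm.
Hiring at 12pm is achievable: Standup -> 1pm, Budget -> 12pm, Onboarding -> 11am, Kickoff -> 10am, Hiring -> 12pm, Triage -> 10am.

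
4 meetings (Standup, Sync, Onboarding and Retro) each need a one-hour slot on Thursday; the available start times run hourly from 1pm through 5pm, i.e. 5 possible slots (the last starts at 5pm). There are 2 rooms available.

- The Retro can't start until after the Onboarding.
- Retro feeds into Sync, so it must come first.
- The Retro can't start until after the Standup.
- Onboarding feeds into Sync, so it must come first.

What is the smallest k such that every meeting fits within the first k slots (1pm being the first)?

3 slots

The precedence chain requires at least 3 distinct slots.
With at most 2 per slot and 4 meetings, at least 2 slots are needed.
3 works (last occupied slot: 3pm): for example Sync=3pm; Retro=2pm; Standup=1pm; Onboarding=1pm.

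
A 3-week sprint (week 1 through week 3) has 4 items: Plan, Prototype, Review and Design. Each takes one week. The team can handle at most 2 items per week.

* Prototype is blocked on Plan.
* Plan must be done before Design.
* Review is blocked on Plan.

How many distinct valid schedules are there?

6

Splitting on Prototype: it can be week 2 (3), week 3 (3). Listing each branch's schedules as (Plan, Review, Design) by week number:
Prototype=week 2: (1,2,3) (1,3,2) (1,3,3) — 3.
Prototype=week 3: (1,2,2) (1,2,3) (1,3,2) — 3.
Summing: 3 + 3 = 6.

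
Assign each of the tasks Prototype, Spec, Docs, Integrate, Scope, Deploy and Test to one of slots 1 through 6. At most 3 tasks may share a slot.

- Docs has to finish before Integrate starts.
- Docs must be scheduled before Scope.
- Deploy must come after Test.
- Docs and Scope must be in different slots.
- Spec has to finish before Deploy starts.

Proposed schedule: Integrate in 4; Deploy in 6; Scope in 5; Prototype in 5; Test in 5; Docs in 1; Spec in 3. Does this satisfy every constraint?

At most 3 tasks may share a slot — holds.
Docs must be scheduled before Scope — holds.
Docs has to finish before Integrate starts — holds.
Deploy must come after Test — holds.
Docs and Scope must be in different slots — holds.
Spec has to finish before Deploy starts — holds.

Valid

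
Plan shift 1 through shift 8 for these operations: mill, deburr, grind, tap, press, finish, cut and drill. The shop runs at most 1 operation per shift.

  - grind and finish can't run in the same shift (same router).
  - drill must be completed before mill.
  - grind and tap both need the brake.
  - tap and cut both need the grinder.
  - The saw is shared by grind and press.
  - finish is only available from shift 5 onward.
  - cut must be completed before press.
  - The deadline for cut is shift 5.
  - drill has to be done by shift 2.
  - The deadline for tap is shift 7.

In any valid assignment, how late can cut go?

Cut's own window allows nothing later than shift 5.
cut at shift 5 is achievable: deburr -> shift 4; drill -> shift 1; tap -> shift 2; cut -> shift 5; mill -> shift 3; finish -> shift 6; grind -> shift 8; press -> shift 7.

shift 5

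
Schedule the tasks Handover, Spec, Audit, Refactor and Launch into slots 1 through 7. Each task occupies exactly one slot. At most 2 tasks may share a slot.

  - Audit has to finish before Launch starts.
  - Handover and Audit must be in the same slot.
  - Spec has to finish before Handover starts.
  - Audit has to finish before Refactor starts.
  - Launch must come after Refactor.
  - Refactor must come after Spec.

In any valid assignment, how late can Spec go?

4

Downstream work caps Spec at 4.
Spec at 4 is achievable: Spec -> 4; Audit -> 5; Refactor -> 6; Launch -> 7; Handover -> 5.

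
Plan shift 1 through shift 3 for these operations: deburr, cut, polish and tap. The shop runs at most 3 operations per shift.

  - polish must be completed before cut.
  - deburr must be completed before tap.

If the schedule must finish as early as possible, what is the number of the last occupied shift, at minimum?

shift 2

The precedence chain requires at least 2 distinct shifts.
With at most 3 per shift and 4 operations, at least 2 shifts are needed.
2 works (last occupied shift: shift 2): for example polish=shift 1, tap=shift 2, cut=shift 2, deburr=shift 1.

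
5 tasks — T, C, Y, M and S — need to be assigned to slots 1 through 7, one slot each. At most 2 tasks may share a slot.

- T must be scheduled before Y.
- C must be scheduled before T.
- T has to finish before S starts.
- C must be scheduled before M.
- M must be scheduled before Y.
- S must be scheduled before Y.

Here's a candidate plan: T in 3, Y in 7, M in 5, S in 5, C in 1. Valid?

M must be scheduled before Y — holds.
C must be scheduled before M — holds.
T must be scheduled before Y — holds.
S must be scheduled before Y — holds.
T has to finish before S starts — holds.
C must be scheduled before T — holds.
At most 2 tasks may share a slot — holds.

Yes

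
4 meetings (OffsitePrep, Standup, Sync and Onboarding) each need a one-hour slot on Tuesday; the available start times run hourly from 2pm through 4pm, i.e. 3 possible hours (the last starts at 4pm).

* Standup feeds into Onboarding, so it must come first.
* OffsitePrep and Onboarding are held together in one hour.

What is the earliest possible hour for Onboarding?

3pm

Precedence pushes Onboarding to at least 3pm.
Onboarding at 3pm is achievable: Onboarding -> 3pm; Standup -> 2pm; Sync -> 2pm; OffsitePrep -> 3pm.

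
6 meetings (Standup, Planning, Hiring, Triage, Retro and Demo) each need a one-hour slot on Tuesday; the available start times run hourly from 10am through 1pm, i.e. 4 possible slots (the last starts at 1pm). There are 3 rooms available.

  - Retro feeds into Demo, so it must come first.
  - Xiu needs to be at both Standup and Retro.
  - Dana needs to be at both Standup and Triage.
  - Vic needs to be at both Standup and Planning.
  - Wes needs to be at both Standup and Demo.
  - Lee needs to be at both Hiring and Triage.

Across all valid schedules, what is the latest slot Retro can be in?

Downstream work caps Retro at 12pm.
Retro at 12pm is achievable: Triage -> 11am, Hiring -> 10am, Planning -> 11am, Retro -> 12pm, Demo -> 1pm, Standup -> 10am.

12pm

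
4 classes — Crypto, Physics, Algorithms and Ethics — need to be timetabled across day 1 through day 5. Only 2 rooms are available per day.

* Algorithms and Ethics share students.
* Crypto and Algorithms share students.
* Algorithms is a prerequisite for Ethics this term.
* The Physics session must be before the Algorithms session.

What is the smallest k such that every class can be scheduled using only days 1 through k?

The precedence chain requires at least 3 distinct days.
With at most 2 per day and 4 classes, at least 2 days are needed.
3 works (last occupied day: day 3): for example Crypto -> day 1, Physics -> day 1, Algorithms -> day 2, Ethics -> day 3.

3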